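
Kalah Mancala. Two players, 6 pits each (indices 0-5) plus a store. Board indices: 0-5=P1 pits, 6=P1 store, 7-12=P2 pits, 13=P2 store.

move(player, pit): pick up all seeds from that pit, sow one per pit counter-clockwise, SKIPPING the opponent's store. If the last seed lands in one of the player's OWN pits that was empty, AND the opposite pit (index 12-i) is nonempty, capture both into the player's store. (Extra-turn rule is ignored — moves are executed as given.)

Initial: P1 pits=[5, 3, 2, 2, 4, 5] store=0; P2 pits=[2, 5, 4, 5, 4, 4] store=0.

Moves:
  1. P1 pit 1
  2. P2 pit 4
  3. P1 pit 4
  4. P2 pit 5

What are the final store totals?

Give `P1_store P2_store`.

Answer: 1 2

Derivation:
Move 1: P1 pit1 -> P1=[5,0,3,3,5,5](0) P2=[2,5,4,5,4,4](0)
Move 2: P2 pit4 -> P1=[6,1,3,3,5,5](0) P2=[2,5,4,5,0,5](1)
Move 3: P1 pit4 -> P1=[6,1,3,3,0,6](1) P2=[3,6,5,5,0,5](1)
Move 4: P2 pit5 -> P1=[7,2,4,4,0,6](1) P2=[3,6,5,5,0,0](2)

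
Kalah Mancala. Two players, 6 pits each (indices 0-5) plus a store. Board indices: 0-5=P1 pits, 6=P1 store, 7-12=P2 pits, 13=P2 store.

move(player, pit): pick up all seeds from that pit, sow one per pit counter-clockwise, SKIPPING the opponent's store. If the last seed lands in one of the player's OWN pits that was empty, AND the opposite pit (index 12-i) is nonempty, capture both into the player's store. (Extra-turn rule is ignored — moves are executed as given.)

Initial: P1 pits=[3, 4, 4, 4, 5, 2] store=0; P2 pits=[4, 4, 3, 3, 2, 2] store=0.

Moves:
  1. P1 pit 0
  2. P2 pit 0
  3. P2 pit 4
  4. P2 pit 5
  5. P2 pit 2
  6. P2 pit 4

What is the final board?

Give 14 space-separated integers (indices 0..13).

Move 1: P1 pit0 -> P1=[0,5,5,5,5,2](0) P2=[4,4,3,3,2,2](0)
Move 2: P2 pit0 -> P1=[0,5,5,5,5,2](0) P2=[0,5,4,4,3,2](0)
Move 3: P2 pit4 -> P1=[1,5,5,5,5,2](0) P2=[0,5,4,4,0,3](1)
Move 4: P2 pit5 -> P1=[2,6,5,5,5,2](0) P2=[0,5,4,4,0,0](2)
Move 5: P2 pit2 -> P1=[2,6,5,5,5,2](0) P2=[0,5,0,5,1,1](3)
Move 6: P2 pit4 -> P1=[2,6,5,5,5,2](0) P2=[0,5,0,5,0,2](3)

Answer: 2 6 5 5 5 2 0 0 5 0 5 0 2 3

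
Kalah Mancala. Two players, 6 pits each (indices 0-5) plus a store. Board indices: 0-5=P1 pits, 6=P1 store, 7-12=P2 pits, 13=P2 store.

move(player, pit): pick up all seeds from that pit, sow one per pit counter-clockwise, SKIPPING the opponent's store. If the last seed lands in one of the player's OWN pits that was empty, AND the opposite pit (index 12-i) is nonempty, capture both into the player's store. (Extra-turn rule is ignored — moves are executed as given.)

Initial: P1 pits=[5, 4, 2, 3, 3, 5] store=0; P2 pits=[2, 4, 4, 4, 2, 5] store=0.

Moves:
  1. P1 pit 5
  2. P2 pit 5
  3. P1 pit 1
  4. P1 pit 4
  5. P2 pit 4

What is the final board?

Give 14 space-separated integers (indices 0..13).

Answer: 6 0 4 5 0 2 3 4 6 5 5 0 1 2

Derivation:
Move 1: P1 pit5 -> P1=[5,4,2,3,3,0](1) P2=[3,5,5,5,2,5](0)
Move 2: P2 pit5 -> P1=[6,5,3,4,3,0](1) P2=[3,5,5,5,2,0](1)
Move 3: P1 pit1 -> P1=[6,0,4,5,4,1](2) P2=[3,5,5,5,2,0](1)
Move 4: P1 pit4 -> P1=[6,0,4,5,0,2](3) P2=[4,6,5,5,2,0](1)
Move 5: P2 pit4 -> P1=[6,0,4,5,0,2](3) P2=[4,6,5,5,0,1](2)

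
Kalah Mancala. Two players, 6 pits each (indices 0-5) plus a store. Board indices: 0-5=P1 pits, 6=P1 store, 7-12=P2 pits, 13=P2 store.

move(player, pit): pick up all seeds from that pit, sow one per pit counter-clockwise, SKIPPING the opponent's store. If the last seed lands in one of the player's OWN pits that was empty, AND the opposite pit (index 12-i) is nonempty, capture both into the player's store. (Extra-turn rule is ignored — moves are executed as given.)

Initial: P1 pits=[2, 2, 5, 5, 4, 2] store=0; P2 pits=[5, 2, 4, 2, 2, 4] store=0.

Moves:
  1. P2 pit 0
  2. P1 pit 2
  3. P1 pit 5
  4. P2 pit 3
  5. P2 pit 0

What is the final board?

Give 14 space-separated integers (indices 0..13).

Move 1: P2 pit0 -> P1=[2,2,5,5,4,2](0) P2=[0,3,5,3,3,5](0)
Move 2: P1 pit2 -> P1=[2,2,0,6,5,3](1) P2=[1,3,5,3,3,5](0)
Move 3: P1 pit5 -> P1=[2,2,0,6,5,0](2) P2=[2,4,5,3,3,5](0)
Move 4: P2 pit3 -> P1=[2,2,0,6,5,0](2) P2=[2,4,5,0,4,6](1)
Move 5: P2 pit0 -> P1=[2,2,0,6,5,0](2) P2=[0,5,6,0,4,6](1)

Answer: 2 2 0 6 5 0 2 0 5 6 0 4 6 1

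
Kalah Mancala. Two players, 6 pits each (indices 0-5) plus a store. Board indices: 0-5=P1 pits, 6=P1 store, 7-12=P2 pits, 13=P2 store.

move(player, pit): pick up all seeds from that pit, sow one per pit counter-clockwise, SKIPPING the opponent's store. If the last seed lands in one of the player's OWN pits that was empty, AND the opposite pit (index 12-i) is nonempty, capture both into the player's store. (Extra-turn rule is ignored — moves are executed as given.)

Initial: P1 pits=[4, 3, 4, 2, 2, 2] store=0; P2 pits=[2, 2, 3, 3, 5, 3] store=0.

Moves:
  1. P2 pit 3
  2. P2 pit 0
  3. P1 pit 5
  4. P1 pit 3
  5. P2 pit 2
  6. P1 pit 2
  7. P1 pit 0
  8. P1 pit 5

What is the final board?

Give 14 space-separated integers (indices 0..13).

Answer: 0 4 1 2 5 0 5 0 3 0 1 7 5 2

Derivation:
Move 1: P2 pit3 -> P1=[4,3,4,2,2,2](0) P2=[2,2,3,0,6,4](1)
Move 2: P2 pit0 -> P1=[4,3,4,2,2,2](0) P2=[0,3,4,0,6,4](1)
Move 3: P1 pit5 -> P1=[4,3,4,2,2,0](1) P2=[1,3,4,0,6,4](1)
Move 4: P1 pit3 -> P1=[4,3,4,0,3,0](3) P2=[0,3,4,0,6,4](1)
Move 5: P2 pit2 -> P1=[4,3,4,0,3,0](3) P2=[0,3,0,1,7,5](2)
Move 6: P1 pit2 -> P1=[4,3,0,1,4,1](4) P2=[0,3,0,1,7,5](2)
Move 7: P1 pit0 -> P1=[0,4,1,2,5,1](4) P2=[0,3,0,1,7,5](2)
Move 8: P1 pit5 -> P1=[0,4,1,2,5,0](5) P2=[0,3,0,1,7,5](2)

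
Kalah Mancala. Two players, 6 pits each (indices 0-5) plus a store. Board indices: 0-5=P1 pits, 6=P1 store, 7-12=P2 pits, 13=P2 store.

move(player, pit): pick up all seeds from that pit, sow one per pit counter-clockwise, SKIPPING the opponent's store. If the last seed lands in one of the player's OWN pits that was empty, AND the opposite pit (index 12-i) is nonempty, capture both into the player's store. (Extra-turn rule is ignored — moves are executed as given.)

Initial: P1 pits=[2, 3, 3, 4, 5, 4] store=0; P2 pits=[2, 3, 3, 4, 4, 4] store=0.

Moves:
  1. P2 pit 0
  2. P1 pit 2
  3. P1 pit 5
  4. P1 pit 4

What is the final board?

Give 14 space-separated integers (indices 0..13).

Answer: 2 3 0 5 0 1 2 2 6 6 6 4 4 0

Derivation:
Move 1: P2 pit0 -> P1=[2,3,3,4,5,4](0) P2=[0,4,4,4,4,4](0)
Move 2: P1 pit2 -> P1=[2,3,0,5,6,5](0) P2=[0,4,4,4,4,4](0)
Move 3: P1 pit5 -> P1=[2,3,0,5,6,0](1) P2=[1,5,5,5,4,4](0)
Move 4: P1 pit4 -> P1=[2,3,0,5,0,1](2) P2=[2,6,6,6,4,4](0)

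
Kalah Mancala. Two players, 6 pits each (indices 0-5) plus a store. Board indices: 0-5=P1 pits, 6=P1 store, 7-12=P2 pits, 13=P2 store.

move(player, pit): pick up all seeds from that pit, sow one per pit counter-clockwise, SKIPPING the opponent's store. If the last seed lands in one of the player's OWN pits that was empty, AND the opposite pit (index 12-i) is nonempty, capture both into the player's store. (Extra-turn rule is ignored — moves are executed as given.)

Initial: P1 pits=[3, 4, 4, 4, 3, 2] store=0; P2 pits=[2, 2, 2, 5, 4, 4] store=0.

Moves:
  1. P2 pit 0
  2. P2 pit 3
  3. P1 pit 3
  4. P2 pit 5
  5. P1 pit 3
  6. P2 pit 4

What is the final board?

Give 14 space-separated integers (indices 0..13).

Move 1: P2 pit0 -> P1=[3,4,4,4,3,2](0) P2=[0,3,3,5,4,4](0)
Move 2: P2 pit3 -> P1=[4,5,4,4,3,2](0) P2=[0,3,3,0,5,5](1)
Move 3: P1 pit3 -> P1=[4,5,4,0,4,3](1) P2=[1,3,3,0,5,5](1)
Move 4: P2 pit5 -> P1=[5,6,5,1,4,3](1) P2=[1,3,3,0,5,0](2)
Move 5: P1 pit3 -> P1=[5,6,5,0,5,3](1) P2=[1,3,3,0,5,0](2)
Move 6: P2 pit4 -> P1=[6,7,6,0,5,3](1) P2=[1,3,3,0,0,1](3)

Answer: 6 7 6 0 5 3 1 1 3 3 0 0 1 3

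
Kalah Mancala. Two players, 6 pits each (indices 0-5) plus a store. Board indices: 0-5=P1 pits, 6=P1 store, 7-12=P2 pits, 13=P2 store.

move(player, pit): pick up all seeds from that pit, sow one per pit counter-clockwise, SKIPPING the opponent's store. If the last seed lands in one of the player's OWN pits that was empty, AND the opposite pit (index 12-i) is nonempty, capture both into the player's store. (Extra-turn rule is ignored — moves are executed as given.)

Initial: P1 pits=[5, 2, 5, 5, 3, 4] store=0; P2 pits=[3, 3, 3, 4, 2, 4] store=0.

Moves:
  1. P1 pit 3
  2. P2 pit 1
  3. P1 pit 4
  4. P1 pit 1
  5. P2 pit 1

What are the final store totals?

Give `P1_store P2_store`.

Answer: 7 0

Derivation:
Move 1: P1 pit3 -> P1=[5,2,5,0,4,5](1) P2=[4,4,3,4,2,4](0)
Move 2: P2 pit1 -> P1=[5,2,5,0,4,5](1) P2=[4,0,4,5,3,5](0)
Move 3: P1 pit4 -> P1=[5,2,5,0,0,6](2) P2=[5,1,4,5,3,5](0)
Move 4: P1 pit1 -> P1=[5,0,6,0,0,6](7) P2=[5,1,0,5,3,5](0)
Move 5: P2 pit1 -> P1=[5,0,6,0,0,6](7) P2=[5,0,1,5,3,5](0)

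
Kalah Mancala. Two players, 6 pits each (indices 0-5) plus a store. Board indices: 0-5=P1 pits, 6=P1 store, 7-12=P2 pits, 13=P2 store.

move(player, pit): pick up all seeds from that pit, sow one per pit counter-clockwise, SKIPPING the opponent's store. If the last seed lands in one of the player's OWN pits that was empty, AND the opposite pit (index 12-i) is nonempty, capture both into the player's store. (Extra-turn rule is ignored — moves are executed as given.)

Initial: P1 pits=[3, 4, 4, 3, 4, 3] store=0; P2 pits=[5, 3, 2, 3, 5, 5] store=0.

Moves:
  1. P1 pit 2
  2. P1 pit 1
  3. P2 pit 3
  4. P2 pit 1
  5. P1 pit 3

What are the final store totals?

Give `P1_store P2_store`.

Answer: 2 1

Derivation:
Move 1: P1 pit2 -> P1=[3,4,0,4,5,4](1) P2=[5,3,2,3,5,5](0)
Move 2: P1 pit1 -> P1=[3,0,1,5,6,5](1) P2=[5,3,2,3,5,5](0)
Move 3: P2 pit3 -> P1=[3,0,1,5,6,5](1) P2=[5,3,2,0,6,6](1)
Move 4: P2 pit1 -> P1=[3,0,1,5,6,5](1) P2=[5,0,3,1,7,6](1)
Move 5: P1 pit3 -> P1=[3,0,1,0,7,6](2) P2=[6,1,3,1,7,6](1)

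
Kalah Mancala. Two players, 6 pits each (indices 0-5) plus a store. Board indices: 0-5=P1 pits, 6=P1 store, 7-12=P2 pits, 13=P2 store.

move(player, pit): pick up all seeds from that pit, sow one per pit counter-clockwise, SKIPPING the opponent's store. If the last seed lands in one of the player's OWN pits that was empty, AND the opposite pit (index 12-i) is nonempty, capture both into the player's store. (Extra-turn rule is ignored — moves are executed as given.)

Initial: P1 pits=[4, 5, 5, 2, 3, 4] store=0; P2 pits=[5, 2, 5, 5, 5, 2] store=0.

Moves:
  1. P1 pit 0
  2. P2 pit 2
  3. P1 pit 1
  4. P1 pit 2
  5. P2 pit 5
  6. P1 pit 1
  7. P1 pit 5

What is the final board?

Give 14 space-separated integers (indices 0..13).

Answer: 2 0 0 5 6 0 10 8 4 2 1 7 0 2

Derivation:
Move 1: P1 pit0 -> P1=[0,6,6,3,4,4](0) P2=[5,2,5,5,5,2](0)
Move 2: P2 pit2 -> P1=[1,6,6,3,4,4](0) P2=[5,2,0,6,6,3](1)
Move 3: P1 pit1 -> P1=[1,0,7,4,5,5](1) P2=[6,2,0,6,6,3](1)
Move 4: P1 pit2 -> P1=[1,0,0,5,6,6](2) P2=[7,3,1,6,6,3](1)
Move 5: P2 pit5 -> P1=[2,1,0,5,6,6](2) P2=[7,3,1,6,6,0](2)
Move 6: P1 pit1 -> P1=[2,0,0,5,6,6](9) P2=[7,3,1,0,6,0](2)
Move 7: P1 pit5 -> P1=[2,0,0,5,6,0](10) P2=[8,4,2,1,7,0](2)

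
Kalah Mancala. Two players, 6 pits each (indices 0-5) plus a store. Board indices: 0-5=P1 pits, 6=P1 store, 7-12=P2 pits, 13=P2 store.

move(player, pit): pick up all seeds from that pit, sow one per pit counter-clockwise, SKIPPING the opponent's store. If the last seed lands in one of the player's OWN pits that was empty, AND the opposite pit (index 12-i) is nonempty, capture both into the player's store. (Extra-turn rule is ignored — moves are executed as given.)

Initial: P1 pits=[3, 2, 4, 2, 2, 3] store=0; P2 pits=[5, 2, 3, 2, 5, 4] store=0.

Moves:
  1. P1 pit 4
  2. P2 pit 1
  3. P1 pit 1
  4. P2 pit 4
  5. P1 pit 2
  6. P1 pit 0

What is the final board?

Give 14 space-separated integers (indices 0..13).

Move 1: P1 pit4 -> P1=[3,2,4,2,0,4](1) P2=[5,2,3,2,5,4](0)
Move 2: P2 pit1 -> P1=[3,2,4,2,0,4](1) P2=[5,0,4,3,5,4](0)
Move 3: P1 pit1 -> P1=[3,0,5,3,0,4](1) P2=[5,0,4,3,5,4](0)
Move 4: P2 pit4 -> P1=[4,1,6,3,0,4](1) P2=[5,0,4,3,0,5](1)
Move 5: P1 pit2 -> P1=[4,1,0,4,1,5](2) P2=[6,1,4,3,0,5](1)
Move 6: P1 pit0 -> P1=[0,2,1,5,2,5](2) P2=[6,1,4,3,0,5](1)

Answer: 0 2 1 5 2 5 2 6 1 4 3 0 5 1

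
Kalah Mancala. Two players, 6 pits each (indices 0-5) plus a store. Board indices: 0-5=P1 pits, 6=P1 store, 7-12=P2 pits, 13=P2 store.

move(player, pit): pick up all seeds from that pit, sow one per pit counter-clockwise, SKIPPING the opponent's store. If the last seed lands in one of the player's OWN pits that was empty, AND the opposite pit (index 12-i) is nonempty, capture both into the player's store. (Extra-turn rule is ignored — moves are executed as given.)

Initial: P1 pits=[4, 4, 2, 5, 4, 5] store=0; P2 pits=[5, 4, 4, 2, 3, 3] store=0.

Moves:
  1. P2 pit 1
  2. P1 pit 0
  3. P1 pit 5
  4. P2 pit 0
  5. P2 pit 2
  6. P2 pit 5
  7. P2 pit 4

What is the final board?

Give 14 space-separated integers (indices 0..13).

Move 1: P2 pit1 -> P1=[4,4,2,5,4,5](0) P2=[5,0,5,3,4,4](0)
Move 2: P1 pit0 -> P1=[0,5,3,6,5,5](0) P2=[5,0,5,3,4,4](0)
Move 3: P1 pit5 -> P1=[0,5,3,6,5,0](1) P2=[6,1,6,4,4,4](0)
Move 4: P2 pit0 -> P1=[0,5,3,6,5,0](1) P2=[0,2,7,5,5,5](1)
Move 5: P2 pit2 -> P1=[1,6,4,6,5,0](1) P2=[0,2,0,6,6,6](2)
Move 6: P2 pit5 -> P1=[2,7,5,7,6,0](1) P2=[0,2,0,6,6,0](3)
Move 7: P2 pit4 -> P1=[3,8,6,8,6,0](1) P2=[0,2,0,6,0,1](4)

Answer: 3 8 6 8 6 0 1 0 2 0 6 0 1 4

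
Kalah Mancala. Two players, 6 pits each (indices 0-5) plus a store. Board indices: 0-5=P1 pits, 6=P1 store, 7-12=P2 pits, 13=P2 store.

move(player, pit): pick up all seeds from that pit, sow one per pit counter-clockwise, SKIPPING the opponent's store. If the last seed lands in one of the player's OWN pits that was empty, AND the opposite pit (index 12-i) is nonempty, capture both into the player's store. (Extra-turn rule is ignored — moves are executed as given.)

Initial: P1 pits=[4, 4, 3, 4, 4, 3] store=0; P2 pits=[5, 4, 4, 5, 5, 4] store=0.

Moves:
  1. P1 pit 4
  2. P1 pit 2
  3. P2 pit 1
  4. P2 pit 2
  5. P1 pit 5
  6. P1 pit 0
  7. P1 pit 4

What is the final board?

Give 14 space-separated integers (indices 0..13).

Move 1: P1 pit4 -> P1=[4,4,3,4,0,4](1) P2=[6,5,4,5,5,4](0)
Move 2: P1 pit2 -> P1=[4,4,0,5,1,5](1) P2=[6,5,4,5,5,4](0)
Move 3: P2 pit1 -> P1=[4,4,0,5,1,5](1) P2=[6,0,5,6,6,5](1)
Move 4: P2 pit2 -> P1=[5,4,0,5,1,5](1) P2=[6,0,0,7,7,6](2)
Move 5: P1 pit5 -> P1=[5,4,0,5,1,0](2) P2=[7,1,1,8,7,6](2)
Move 6: P1 pit0 -> P1=[0,5,1,6,2,0](10) P2=[0,1,1,8,7,6](2)
Move 7: P1 pit4 -> P1=[0,5,1,6,0,1](11) P2=[0,1,1,8,7,6](2)

Answer: 0 5 1 6 0 1 11 0 1 1 8 7 6 2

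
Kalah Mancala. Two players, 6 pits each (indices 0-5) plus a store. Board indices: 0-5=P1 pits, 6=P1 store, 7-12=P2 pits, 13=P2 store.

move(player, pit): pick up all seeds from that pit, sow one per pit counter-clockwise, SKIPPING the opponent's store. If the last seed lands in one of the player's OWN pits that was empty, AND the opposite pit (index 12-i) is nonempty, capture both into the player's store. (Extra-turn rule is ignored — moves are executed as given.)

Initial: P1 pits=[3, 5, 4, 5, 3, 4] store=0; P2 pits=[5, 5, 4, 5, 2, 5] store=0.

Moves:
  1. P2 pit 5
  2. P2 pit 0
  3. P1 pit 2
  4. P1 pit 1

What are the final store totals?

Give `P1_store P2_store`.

Move 1: P2 pit5 -> P1=[4,6,5,6,3,4](0) P2=[5,5,4,5,2,0](1)
Move 2: P2 pit0 -> P1=[0,6,5,6,3,4](0) P2=[0,6,5,6,3,0](6)
Move 3: P1 pit2 -> P1=[0,6,0,7,4,5](1) P2=[1,6,5,6,3,0](6)
Move 4: P1 pit1 -> P1=[0,0,1,8,5,6](2) P2=[2,6,5,6,3,0](6)

Answer: 2 6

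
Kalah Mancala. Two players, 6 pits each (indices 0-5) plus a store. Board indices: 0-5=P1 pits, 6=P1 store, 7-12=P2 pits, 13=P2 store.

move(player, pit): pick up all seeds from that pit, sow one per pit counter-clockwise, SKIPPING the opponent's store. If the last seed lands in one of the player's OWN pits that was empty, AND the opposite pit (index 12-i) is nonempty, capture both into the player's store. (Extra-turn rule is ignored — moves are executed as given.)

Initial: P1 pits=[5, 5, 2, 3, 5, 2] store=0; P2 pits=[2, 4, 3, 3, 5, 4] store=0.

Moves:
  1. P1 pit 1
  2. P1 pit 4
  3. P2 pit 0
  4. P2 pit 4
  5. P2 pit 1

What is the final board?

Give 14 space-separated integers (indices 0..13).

Move 1: P1 pit1 -> P1=[5,0,3,4,6,3](1) P2=[2,4,3,3,5,4](0)
Move 2: P1 pit4 -> P1=[5,0,3,4,0,4](2) P2=[3,5,4,4,5,4](0)
Move 3: P2 pit0 -> P1=[5,0,3,4,0,4](2) P2=[0,6,5,5,5,4](0)
Move 4: P2 pit4 -> P1=[6,1,4,4,0,4](2) P2=[0,6,5,5,0,5](1)
Move 5: P2 pit1 -> P1=[7,1,4,4,0,4](2) P2=[0,0,6,6,1,6](2)

Answer: 7 1 4 4 0 4 2 0 0 6 6 1 6 2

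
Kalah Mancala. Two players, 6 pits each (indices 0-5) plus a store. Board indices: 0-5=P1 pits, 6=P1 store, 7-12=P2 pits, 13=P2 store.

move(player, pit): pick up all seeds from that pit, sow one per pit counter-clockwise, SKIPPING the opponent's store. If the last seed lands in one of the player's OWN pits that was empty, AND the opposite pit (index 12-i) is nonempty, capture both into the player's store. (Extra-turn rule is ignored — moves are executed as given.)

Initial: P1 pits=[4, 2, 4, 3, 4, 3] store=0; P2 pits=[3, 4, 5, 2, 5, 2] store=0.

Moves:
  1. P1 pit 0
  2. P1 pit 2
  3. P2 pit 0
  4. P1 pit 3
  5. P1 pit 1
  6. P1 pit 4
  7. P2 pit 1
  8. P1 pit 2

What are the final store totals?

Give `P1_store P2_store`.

Move 1: P1 pit0 -> P1=[0,3,5,4,5,3](0) P2=[3,4,5,2,5,2](0)
Move 2: P1 pit2 -> P1=[0,3,0,5,6,4](1) P2=[4,4,5,2,5,2](0)
Move 3: P2 pit0 -> P1=[0,3,0,5,6,4](1) P2=[0,5,6,3,6,2](0)
Move 4: P1 pit3 -> P1=[0,3,0,0,7,5](2) P2=[1,6,6,3,6,2](0)
Move 5: P1 pit1 -> P1=[0,0,1,1,8,5](2) P2=[1,6,6,3,6,2](0)
Move 6: P1 pit4 -> P1=[0,0,1,1,0,6](3) P2=[2,7,7,4,7,3](0)
Move 7: P2 pit1 -> P1=[1,1,1,1,0,6](3) P2=[2,0,8,5,8,4](1)
Move 8: P1 pit2 -> P1=[1,1,0,2,0,6](3) P2=[2,0,8,5,8,4](1)

Answer: 3 1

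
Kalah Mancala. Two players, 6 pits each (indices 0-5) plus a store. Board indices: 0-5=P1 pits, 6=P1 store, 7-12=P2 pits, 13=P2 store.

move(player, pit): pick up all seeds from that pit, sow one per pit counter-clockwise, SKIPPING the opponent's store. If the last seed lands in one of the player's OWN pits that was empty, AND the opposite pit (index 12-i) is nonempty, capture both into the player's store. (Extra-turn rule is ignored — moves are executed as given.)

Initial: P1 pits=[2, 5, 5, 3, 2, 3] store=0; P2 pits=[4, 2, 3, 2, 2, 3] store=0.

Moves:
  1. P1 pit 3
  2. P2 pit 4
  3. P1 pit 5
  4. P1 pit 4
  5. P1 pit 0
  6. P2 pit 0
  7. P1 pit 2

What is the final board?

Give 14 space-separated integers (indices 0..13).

Answer: 0 6 0 1 1 2 4 1 5 5 3 1 5 2

Derivation:
Move 1: P1 pit3 -> P1=[2,5,5,0,3,4](1) P2=[4,2,3,2,2,3](0)
Move 2: P2 pit4 -> P1=[2,5,5,0,3,4](1) P2=[4,2,3,2,0,4](1)
Move 3: P1 pit5 -> P1=[2,5,5,0,3,0](2) P2=[5,3,4,2,0,4](1)
Move 4: P1 pit4 -> P1=[2,5,5,0,0,1](3) P2=[6,3,4,2,0,4](1)
Move 5: P1 pit0 -> P1=[0,6,6,0,0,1](3) P2=[6,3,4,2,0,4](1)
Move 6: P2 pit0 -> P1=[0,6,6,0,0,1](3) P2=[0,4,5,3,1,5](2)
Move 7: P1 pit2 -> P1=[0,6,0,1,1,2](4) P2=[1,5,5,3,1,5](2)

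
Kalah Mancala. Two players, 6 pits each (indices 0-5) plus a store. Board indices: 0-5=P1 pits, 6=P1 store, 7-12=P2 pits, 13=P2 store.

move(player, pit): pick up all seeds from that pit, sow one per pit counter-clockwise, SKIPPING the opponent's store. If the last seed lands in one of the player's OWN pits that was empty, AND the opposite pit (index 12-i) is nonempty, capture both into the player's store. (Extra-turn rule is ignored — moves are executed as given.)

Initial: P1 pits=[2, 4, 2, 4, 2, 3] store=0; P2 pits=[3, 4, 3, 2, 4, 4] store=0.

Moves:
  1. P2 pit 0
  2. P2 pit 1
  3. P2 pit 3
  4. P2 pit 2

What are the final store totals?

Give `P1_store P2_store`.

Move 1: P2 pit0 -> P1=[2,4,2,4,2,3](0) P2=[0,5,4,3,4,4](0)
Move 2: P2 pit1 -> P1=[2,4,2,4,2,3](0) P2=[0,0,5,4,5,5](1)
Move 3: P2 pit3 -> P1=[3,4,2,4,2,3](0) P2=[0,0,5,0,6,6](2)
Move 4: P2 pit2 -> P1=[4,4,2,4,2,3](0) P2=[0,0,0,1,7,7](3)

Answer: 0 3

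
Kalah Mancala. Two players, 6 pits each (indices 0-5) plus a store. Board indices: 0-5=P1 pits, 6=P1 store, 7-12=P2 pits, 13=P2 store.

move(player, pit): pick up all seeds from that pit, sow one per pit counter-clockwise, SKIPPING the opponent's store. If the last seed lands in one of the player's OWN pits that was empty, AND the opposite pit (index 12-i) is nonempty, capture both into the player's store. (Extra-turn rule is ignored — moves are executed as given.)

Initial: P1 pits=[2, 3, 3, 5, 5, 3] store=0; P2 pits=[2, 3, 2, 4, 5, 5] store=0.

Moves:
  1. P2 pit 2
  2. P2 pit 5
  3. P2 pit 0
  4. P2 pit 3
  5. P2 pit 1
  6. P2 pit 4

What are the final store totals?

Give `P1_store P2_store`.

Move 1: P2 pit2 -> P1=[2,3,3,5,5,3](0) P2=[2,3,0,5,6,5](0)
Move 2: P2 pit5 -> P1=[3,4,4,6,5,3](0) P2=[2,3,0,5,6,0](1)
Move 3: P2 pit0 -> P1=[3,4,4,0,5,3](0) P2=[0,4,0,5,6,0](8)
Move 4: P2 pit3 -> P1=[4,5,4,0,5,3](0) P2=[0,4,0,0,7,1](9)
Move 5: P2 pit1 -> P1=[4,5,4,0,5,3](0) P2=[0,0,1,1,8,2](9)
Move 6: P2 pit4 -> P1=[5,6,5,1,6,4](0) P2=[0,0,1,1,0,3](10)

Answer: 0 10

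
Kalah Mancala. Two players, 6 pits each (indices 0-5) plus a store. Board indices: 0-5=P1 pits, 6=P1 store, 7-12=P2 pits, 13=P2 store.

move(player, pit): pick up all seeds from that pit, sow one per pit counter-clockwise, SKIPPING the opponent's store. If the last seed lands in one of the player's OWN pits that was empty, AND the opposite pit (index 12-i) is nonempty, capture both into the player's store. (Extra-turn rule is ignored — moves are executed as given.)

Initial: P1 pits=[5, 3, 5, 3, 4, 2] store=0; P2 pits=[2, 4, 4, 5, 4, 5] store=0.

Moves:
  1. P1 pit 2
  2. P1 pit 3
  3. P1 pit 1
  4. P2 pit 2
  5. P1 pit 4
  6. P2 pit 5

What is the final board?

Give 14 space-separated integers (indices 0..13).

Answer: 6 1 2 2 1 5 3 5 5 1 7 6 0 2

Derivation:
Move 1: P1 pit2 -> P1=[5,3,0,4,5,3](1) P2=[3,4,4,5,4,5](0)
Move 2: P1 pit3 -> P1=[5,3,0,0,6,4](2) P2=[4,4,4,5,4,5](0)
Move 3: P1 pit1 -> P1=[5,0,1,1,7,4](2) P2=[4,4,4,5,4,5](0)
Move 4: P2 pit2 -> P1=[5,0,1,1,7,4](2) P2=[4,4,0,6,5,6](1)
Move 5: P1 pit4 -> P1=[5,0,1,1,0,5](3) P2=[5,5,1,7,6,6](1)
Move 6: P2 pit5 -> P1=[6,1,2,2,1,5](3) P2=[5,5,1,7,6,0](2)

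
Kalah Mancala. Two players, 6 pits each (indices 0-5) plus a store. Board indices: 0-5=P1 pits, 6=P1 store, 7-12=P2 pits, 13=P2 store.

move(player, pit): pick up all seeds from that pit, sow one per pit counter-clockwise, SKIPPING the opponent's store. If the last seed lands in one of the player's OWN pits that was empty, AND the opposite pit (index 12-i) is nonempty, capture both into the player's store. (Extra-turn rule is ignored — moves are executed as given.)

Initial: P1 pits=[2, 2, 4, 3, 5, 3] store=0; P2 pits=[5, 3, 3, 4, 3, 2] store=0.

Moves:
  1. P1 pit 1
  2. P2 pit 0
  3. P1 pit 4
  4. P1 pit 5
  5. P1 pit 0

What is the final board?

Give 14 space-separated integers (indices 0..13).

Answer: 0 1 6 4 0 0 2 2 6 6 5 4 3 0

Derivation:
Move 1: P1 pit1 -> P1=[2,0,5,4,5,3](0) P2=[5,3,3,4,3,2](0)
Move 2: P2 pit0 -> P1=[2,0,5,4,5,3](0) P2=[0,4,4,5,4,3](0)
Move 3: P1 pit4 -> P1=[2,0,5,4,0,4](1) P2=[1,5,5,5,4,3](0)
Move 4: P1 pit5 -> P1=[2,0,5,4,0,0](2) P2=[2,6,6,5,4,3](0)
Move 5: P1 pit0 -> P1=[0,1,6,4,0,0](2) P2=[2,6,6,5,4,3](0)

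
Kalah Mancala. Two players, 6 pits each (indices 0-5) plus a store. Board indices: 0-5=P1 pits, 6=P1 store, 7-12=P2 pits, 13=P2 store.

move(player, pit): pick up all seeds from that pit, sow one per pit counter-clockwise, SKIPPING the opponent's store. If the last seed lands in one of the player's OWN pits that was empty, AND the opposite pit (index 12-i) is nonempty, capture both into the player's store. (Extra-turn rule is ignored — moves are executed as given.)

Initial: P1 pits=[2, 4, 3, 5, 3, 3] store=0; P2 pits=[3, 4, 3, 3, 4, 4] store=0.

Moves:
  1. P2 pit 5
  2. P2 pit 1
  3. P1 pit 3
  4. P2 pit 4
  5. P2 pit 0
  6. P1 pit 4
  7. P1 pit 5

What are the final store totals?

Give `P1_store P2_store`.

Answer: 3 13

Derivation:
Move 1: P2 pit5 -> P1=[3,5,4,5,3,3](0) P2=[3,4,3,3,4,0](1)
Move 2: P2 pit1 -> P1=[0,5,4,5,3,3](0) P2=[3,0,4,4,5,0](5)
Move 3: P1 pit3 -> P1=[0,5,4,0,4,4](1) P2=[4,1,4,4,5,0](5)
Move 4: P2 pit4 -> P1=[1,6,5,0,4,4](1) P2=[4,1,4,4,0,1](6)
Move 5: P2 pit0 -> P1=[1,0,5,0,4,4](1) P2=[0,2,5,5,0,1](13)
Move 6: P1 pit4 -> P1=[1,0,5,0,0,5](2) P2=[1,3,5,5,0,1](13)
Move 7: P1 pit5 -> P1=[1,0,5,0,0,0](3) P2=[2,4,6,6,0,1](13)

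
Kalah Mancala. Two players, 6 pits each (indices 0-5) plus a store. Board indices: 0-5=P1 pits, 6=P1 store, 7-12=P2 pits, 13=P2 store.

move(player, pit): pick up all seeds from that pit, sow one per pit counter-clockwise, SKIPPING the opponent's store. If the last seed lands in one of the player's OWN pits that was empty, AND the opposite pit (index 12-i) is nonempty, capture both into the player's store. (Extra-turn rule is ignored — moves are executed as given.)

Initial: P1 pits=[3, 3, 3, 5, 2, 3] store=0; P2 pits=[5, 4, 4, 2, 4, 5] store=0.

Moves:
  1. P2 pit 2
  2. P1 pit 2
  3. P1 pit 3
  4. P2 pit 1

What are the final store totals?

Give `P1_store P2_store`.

Move 1: P2 pit2 -> P1=[3,3,3,5,2,3](0) P2=[5,4,0,3,5,6](1)
Move 2: P1 pit2 -> P1=[3,3,0,6,3,4](0) P2=[5,4,0,3,5,6](1)
Move 3: P1 pit3 -> P1=[3,3,0,0,4,5](1) P2=[6,5,1,3,5,6](1)
Move 4: P2 pit1 -> P1=[3,3,0,0,4,5](1) P2=[6,0,2,4,6,7](2)

Answer: 1 2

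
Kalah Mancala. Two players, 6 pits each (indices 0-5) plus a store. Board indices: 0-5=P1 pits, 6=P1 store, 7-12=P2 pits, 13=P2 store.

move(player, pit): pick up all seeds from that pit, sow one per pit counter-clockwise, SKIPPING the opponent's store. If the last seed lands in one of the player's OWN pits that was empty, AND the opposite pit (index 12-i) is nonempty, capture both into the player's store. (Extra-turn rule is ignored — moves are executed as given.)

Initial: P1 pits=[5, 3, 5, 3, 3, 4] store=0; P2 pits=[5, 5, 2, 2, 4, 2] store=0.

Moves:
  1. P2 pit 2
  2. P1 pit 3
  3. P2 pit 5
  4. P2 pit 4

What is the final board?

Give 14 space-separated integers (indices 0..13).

Answer: 7 4 6 0 4 5 1 5 5 0 3 0 1 2

Derivation:
Move 1: P2 pit2 -> P1=[5,3,5,3,3,4](0) P2=[5,5,0,3,5,2](0)
Move 2: P1 pit3 -> P1=[5,3,5,0,4,5](1) P2=[5,5,0,3,5,2](0)
Move 3: P2 pit5 -> P1=[6,3,5,0,4,5](1) P2=[5,5,0,3,5,0](1)
Move 4: P2 pit4 -> P1=[7,4,6,0,4,5](1) P2=[5,5,0,3,0,1](2)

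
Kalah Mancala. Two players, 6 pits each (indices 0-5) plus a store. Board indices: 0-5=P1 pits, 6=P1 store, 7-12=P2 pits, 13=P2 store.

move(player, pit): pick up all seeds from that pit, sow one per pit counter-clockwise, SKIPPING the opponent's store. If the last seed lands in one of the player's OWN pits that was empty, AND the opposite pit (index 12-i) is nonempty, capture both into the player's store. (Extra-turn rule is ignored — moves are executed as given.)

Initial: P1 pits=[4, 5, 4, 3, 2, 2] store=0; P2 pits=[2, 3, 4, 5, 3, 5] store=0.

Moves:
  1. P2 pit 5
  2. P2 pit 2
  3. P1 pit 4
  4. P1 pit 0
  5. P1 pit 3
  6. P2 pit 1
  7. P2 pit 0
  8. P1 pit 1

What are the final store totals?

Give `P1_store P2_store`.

Answer: 3 2

Derivation:
Move 1: P2 pit5 -> P1=[5,6,5,4,2,2](0) P2=[2,3,4,5,3,0](1)
Move 2: P2 pit2 -> P1=[5,6,5,4,2,2](0) P2=[2,3,0,6,4,1](2)
Move 3: P1 pit4 -> P1=[5,6,5,4,0,3](1) P2=[2,3,0,6,4,1](2)
Move 4: P1 pit0 -> P1=[0,7,6,5,1,4](1) P2=[2,3,0,6,4,1](2)
Move 5: P1 pit3 -> P1=[0,7,6,0,2,5](2) P2=[3,4,0,6,4,1](2)
Move 6: P2 pit1 -> P1=[0,7,6,0,2,5](2) P2=[3,0,1,7,5,2](2)
Move 7: P2 pit0 -> P1=[0,7,6,0,2,5](2) P2=[0,1,2,8,5,2](2)
Move 8: P1 pit1 -> P1=[0,0,7,1,3,6](3) P2=[1,2,2,8,5,2](2)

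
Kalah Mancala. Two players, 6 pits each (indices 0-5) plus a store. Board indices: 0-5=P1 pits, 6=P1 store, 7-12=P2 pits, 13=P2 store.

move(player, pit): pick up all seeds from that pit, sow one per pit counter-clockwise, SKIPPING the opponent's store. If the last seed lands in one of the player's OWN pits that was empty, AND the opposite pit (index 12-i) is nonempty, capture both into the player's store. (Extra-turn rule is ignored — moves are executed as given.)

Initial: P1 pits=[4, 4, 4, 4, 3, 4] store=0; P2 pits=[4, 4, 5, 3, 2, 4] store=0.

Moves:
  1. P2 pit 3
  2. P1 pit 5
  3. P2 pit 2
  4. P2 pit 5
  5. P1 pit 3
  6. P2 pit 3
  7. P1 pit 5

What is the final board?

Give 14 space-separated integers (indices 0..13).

Move 1: P2 pit3 -> P1=[4,4,4,4,3,4](0) P2=[4,4,5,0,3,5](1)
Move 2: P1 pit5 -> P1=[4,4,4,4,3,0](1) P2=[5,5,6,0,3,5](1)
Move 3: P2 pit2 -> P1=[5,5,4,4,3,0](1) P2=[5,5,0,1,4,6](2)
Move 4: P2 pit5 -> P1=[6,6,5,5,4,0](1) P2=[5,5,0,1,4,0](3)
Move 5: P1 pit3 -> P1=[6,6,5,0,5,1](2) P2=[6,6,0,1,4,0](3)
Move 6: P2 pit3 -> P1=[6,6,5,0,5,1](2) P2=[6,6,0,0,5,0](3)
Move 7: P1 pit5 -> P1=[6,6,5,0,5,0](3) P2=[6,6,0,0,5,0](3)

Answer: 6 6 5 0 5 0 3 6 6 0 0 5 0 3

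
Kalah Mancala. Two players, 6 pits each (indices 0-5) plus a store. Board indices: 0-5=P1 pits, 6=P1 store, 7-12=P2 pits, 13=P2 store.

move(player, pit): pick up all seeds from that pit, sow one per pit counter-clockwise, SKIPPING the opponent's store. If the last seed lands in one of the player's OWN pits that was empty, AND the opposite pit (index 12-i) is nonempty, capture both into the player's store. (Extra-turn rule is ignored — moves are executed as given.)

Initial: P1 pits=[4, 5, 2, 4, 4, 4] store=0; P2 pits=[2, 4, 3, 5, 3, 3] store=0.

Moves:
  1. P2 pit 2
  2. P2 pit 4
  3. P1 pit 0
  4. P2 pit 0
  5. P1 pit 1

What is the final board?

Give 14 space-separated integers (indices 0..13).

Answer: 0 0 4 1 6 6 1 1 6 0 6 0 5 7

Derivation:
Move 1: P2 pit2 -> P1=[4,5,2,4,4,4](0) P2=[2,4,0,6,4,4](0)
Move 2: P2 pit4 -> P1=[5,6,2,4,4,4](0) P2=[2,4,0,6,0,5](1)
Move 3: P1 pit0 -> P1=[0,7,3,5,5,5](0) P2=[2,4,0,6,0,5](1)
Move 4: P2 pit0 -> P1=[0,7,3,0,5,5](0) P2=[0,5,0,6,0,5](7)
Move 5: P1 pit1 -> P1=[0,0,4,1,6,6](1) P2=[1,6,0,6,0,5](7)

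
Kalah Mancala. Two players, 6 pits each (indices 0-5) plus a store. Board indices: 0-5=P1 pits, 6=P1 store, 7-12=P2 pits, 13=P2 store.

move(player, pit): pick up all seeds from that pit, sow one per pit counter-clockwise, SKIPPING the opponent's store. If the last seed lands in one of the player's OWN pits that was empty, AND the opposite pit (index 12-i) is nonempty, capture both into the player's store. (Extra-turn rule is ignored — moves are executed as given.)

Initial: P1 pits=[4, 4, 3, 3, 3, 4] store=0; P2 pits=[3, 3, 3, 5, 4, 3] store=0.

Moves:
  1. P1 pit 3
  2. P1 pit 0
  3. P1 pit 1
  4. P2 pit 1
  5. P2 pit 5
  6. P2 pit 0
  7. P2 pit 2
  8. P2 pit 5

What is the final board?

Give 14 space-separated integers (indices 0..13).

Answer: 2 1 5 2 6 6 2 0 1 0 8 6 0 3

Derivation:
Move 1: P1 pit3 -> P1=[4,4,3,0,4,5](1) P2=[3,3,3,5,4,3](0)
Move 2: P1 pit0 -> P1=[0,5,4,1,5,5](1) P2=[3,3,3,5,4,3](0)
Move 3: P1 pit1 -> P1=[0,0,5,2,6,6](2) P2=[3,3,3,5,4,3](0)
Move 4: P2 pit1 -> P1=[0,0,5,2,6,6](2) P2=[3,0,4,6,5,3](0)
Move 5: P2 pit5 -> P1=[1,1,5,2,6,6](2) P2=[3,0,4,6,5,0](1)
Move 6: P2 pit0 -> P1=[1,1,5,2,6,6](2) P2=[0,1,5,7,5,0](1)
Move 7: P2 pit2 -> P1=[2,1,5,2,6,6](2) P2=[0,1,0,8,6,1](2)
Move 8: P2 pit5 -> P1=[2,1,5,2,6,6](2) P2=[0,1,0,8,6,0](3)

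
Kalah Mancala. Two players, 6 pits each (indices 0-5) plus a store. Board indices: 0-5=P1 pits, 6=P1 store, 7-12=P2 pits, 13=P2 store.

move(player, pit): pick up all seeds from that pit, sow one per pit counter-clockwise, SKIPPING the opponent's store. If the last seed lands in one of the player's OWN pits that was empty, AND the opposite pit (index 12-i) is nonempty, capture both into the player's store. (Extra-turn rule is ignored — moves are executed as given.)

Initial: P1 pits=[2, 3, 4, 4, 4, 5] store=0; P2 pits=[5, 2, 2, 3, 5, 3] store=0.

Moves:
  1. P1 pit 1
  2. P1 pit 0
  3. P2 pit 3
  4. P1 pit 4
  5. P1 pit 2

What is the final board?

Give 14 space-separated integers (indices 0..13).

Move 1: P1 pit1 -> P1=[2,0,5,5,5,5](0) P2=[5,2,2,3,5,3](0)
Move 2: P1 pit0 -> P1=[0,1,6,5,5,5](0) P2=[5,2,2,3,5,3](0)
Move 3: P2 pit3 -> P1=[0,1,6,5,5,5](0) P2=[5,2,2,0,6,4](1)
Move 4: P1 pit4 -> P1=[0,1,6,5,0,6](1) P2=[6,3,3,0,6,4](1)
Move 5: P1 pit2 -> P1=[0,1,0,6,1,7](2) P2=[7,4,3,0,6,4](1)

Answer: 0 1 0 6 1 7 2 7 4 3 0 6 4 1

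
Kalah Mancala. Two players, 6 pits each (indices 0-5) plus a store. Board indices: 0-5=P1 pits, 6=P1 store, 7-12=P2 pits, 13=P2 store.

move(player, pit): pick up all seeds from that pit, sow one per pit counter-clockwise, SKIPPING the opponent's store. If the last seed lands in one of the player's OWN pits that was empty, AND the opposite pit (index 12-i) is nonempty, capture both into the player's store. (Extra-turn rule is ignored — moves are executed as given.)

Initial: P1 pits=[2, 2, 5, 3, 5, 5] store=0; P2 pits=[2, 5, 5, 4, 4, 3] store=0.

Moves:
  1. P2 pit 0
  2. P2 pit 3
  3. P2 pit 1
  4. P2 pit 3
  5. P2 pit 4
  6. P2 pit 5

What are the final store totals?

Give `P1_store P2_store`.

Answer: 0 4

Derivation:
Move 1: P2 pit0 -> P1=[2,2,5,3,5,5](0) P2=[0,6,6,4,4,3](0)
Move 2: P2 pit3 -> P1=[3,2,5,3,5,5](0) P2=[0,6,6,0,5,4](1)
Move 3: P2 pit1 -> P1=[4,2,5,3,5,5](0) P2=[0,0,7,1,6,5](2)
Move 4: P2 pit3 -> P1=[4,2,5,3,5,5](0) P2=[0,0,7,0,7,5](2)
Move 5: P2 pit4 -> P1=[5,3,6,4,6,5](0) P2=[0,0,7,0,0,6](3)
Move 6: P2 pit5 -> P1=[6,4,7,5,7,5](0) P2=[0,0,7,0,0,0](4)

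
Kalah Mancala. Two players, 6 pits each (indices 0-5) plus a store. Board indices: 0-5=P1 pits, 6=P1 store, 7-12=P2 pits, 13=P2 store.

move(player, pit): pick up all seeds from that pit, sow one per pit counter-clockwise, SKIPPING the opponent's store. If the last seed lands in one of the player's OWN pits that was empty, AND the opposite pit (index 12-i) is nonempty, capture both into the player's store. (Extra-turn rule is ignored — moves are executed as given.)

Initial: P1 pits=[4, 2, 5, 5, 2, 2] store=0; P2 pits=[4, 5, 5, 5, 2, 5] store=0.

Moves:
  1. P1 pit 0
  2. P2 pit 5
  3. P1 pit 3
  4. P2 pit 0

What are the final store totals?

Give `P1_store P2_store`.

Move 1: P1 pit0 -> P1=[0,3,6,6,3,2](0) P2=[4,5,5,5,2,5](0)
Move 2: P2 pit5 -> P1=[1,4,7,7,3,2](0) P2=[4,5,5,5,2,0](1)
Move 3: P1 pit3 -> P1=[1,4,7,0,4,3](1) P2=[5,6,6,6,2,0](1)
Move 4: P2 pit0 -> P1=[0,4,7,0,4,3](1) P2=[0,7,7,7,3,0](3)

Answer: 1 3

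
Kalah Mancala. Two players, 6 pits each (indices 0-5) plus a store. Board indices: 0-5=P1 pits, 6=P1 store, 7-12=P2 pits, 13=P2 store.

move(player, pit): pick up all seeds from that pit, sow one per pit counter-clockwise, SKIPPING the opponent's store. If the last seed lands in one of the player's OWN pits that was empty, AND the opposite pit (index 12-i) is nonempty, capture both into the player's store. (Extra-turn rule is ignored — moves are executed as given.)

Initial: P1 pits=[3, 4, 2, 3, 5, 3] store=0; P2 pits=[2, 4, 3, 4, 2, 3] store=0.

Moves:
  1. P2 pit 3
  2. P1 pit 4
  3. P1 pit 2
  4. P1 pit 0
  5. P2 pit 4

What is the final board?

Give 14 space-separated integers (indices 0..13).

Move 1: P2 pit3 -> P1=[4,4,2,3,5,3](0) P2=[2,4,3,0,3,4](1)
Move 2: P1 pit4 -> P1=[4,4,2,3,0,4](1) P2=[3,5,4,0,3,4](1)
Move 3: P1 pit2 -> P1=[4,4,0,4,0,4](7) P2=[3,0,4,0,3,4](1)
Move 4: P1 pit0 -> P1=[0,5,1,5,1,4](7) P2=[3,0,4,0,3,4](1)
Move 5: P2 pit4 -> P1=[1,5,1,5,1,4](7) P2=[3,0,4,0,0,5](2)

Answer: 1 5 1 5 1 4 7 3 0 4 0 0 5 2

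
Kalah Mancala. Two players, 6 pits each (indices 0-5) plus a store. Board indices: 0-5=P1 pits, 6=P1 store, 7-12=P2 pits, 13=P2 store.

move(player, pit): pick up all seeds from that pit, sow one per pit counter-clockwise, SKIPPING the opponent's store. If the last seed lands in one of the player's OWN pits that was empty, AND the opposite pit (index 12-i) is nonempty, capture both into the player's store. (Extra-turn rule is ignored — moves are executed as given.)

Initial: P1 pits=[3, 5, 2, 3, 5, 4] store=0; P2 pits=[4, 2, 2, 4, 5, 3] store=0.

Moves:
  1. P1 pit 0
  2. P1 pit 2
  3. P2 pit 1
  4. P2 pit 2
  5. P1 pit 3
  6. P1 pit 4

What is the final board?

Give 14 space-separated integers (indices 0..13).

Answer: 0 6 0 0 0 7 2 6 2 1 7 7 4 0

Derivation:
Move 1: P1 pit0 -> P1=[0,6,3,4,5,4](0) P2=[4,2,2,4,5,3](0)
Move 2: P1 pit2 -> P1=[0,6,0,5,6,5](0) P2=[4,2,2,4,5,3](0)
Move 3: P2 pit1 -> P1=[0,6,0,5,6,5](0) P2=[4,0,3,5,5,3](0)
Move 4: P2 pit2 -> P1=[0,6,0,5,6,5](0) P2=[4,0,0,6,6,4](0)
Move 5: P1 pit3 -> P1=[0,6,0,0,7,6](1) P2=[5,1,0,6,6,4](0)
Move 6: P1 pit4 -> P1=[0,6,0,0,0,7](2) P2=[6,2,1,7,7,4](0)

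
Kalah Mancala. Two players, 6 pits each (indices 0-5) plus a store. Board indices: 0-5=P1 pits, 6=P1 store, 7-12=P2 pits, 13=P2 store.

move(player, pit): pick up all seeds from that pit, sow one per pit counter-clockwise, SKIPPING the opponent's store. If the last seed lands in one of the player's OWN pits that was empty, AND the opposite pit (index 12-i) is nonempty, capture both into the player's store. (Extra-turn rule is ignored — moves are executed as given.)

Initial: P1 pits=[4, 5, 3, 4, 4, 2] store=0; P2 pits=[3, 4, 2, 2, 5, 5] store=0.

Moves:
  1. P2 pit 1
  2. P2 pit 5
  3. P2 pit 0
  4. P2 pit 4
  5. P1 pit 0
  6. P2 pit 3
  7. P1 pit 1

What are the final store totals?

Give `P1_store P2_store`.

Move 1: P2 pit1 -> P1=[4,5,3,4,4,2](0) P2=[3,0,3,3,6,6](0)
Move 2: P2 pit5 -> P1=[5,6,4,5,5,2](0) P2=[3,0,3,3,6,0](1)
Move 3: P2 pit0 -> P1=[5,6,4,5,5,2](0) P2=[0,1,4,4,6,0](1)
Move 4: P2 pit4 -> P1=[6,7,5,6,5,2](0) P2=[0,1,4,4,0,1](2)
Move 5: P1 pit0 -> P1=[0,8,6,7,6,3](1) P2=[0,1,4,4,0,1](2)
Move 6: P2 pit3 -> P1=[1,8,6,7,6,3](1) P2=[0,1,4,0,1,2](3)
Move 7: P1 pit1 -> P1=[1,0,7,8,7,4](2) P2=[1,2,5,0,1,2](3)

Answer: 2 3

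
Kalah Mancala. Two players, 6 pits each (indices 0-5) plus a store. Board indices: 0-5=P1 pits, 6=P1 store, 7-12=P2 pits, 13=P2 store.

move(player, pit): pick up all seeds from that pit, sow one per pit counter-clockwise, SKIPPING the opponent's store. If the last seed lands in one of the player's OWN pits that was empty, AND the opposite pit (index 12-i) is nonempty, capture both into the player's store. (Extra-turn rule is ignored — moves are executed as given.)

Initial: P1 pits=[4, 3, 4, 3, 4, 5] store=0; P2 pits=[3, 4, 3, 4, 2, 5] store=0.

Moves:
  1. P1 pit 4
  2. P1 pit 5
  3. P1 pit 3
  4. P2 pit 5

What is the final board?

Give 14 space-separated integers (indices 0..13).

Move 1: P1 pit4 -> P1=[4,3,4,3,0,6](1) P2=[4,5,3,4,2,5](0)
Move 2: P1 pit5 -> P1=[4,3,4,3,0,0](2) P2=[5,6,4,5,3,5](0)
Move 3: P1 pit3 -> P1=[4,3,4,0,1,1](3) P2=[5,6,4,5,3,5](0)
Move 4: P2 pit5 -> P1=[5,4,5,1,1,1](3) P2=[5,6,4,5,3,0](1)

Answer: 5 4 5 1 1 1 3 5 6 4 5 3 0 1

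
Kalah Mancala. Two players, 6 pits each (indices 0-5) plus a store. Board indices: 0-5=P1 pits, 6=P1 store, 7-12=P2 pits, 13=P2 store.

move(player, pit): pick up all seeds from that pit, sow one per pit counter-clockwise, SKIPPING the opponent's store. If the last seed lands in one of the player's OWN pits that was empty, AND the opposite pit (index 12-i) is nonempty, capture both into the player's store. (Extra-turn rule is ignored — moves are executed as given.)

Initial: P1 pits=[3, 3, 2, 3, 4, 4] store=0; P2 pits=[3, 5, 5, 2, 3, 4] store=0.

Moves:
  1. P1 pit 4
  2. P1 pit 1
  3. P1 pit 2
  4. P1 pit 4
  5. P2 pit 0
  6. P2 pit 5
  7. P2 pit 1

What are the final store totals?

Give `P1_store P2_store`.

Move 1: P1 pit4 -> P1=[3,3,2,3,0,5](1) P2=[4,6,5,2,3,4](0)
Move 2: P1 pit1 -> P1=[3,0,3,4,0,5](8) P2=[4,0,5,2,3,4](0)
Move 3: P1 pit2 -> P1=[3,0,0,5,1,6](8) P2=[4,0,5,2,3,4](0)
Move 4: P1 pit4 -> P1=[3,0,0,5,0,7](8) P2=[4,0,5,2,3,4](0)
Move 5: P2 pit0 -> P1=[3,0,0,5,0,7](8) P2=[0,1,6,3,4,4](0)
Move 6: P2 pit5 -> P1=[4,1,1,5,0,7](8) P2=[0,1,6,3,4,0](1)
Move 7: P2 pit1 -> P1=[4,1,1,5,0,7](8) P2=[0,0,7,3,4,0](1)

Answer: 8 1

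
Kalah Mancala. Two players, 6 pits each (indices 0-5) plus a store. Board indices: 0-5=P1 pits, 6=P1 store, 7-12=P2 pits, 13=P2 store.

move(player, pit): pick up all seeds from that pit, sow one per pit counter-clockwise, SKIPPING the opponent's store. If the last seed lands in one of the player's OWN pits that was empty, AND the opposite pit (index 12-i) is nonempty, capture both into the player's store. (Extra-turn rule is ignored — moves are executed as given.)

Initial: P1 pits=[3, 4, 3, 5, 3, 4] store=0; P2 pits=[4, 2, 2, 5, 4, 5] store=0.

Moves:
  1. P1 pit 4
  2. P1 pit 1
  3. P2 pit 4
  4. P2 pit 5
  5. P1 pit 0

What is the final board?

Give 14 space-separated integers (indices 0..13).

Move 1: P1 pit4 -> P1=[3,4,3,5,0,5](1) P2=[5,2,2,5,4,5](0)
Move 2: P1 pit1 -> P1=[3,0,4,6,1,6](1) P2=[5,2,2,5,4,5](0)
Move 3: P2 pit4 -> P1=[4,1,4,6,1,6](1) P2=[5,2,2,5,0,6](1)
Move 4: P2 pit5 -> P1=[5,2,5,7,2,6](1) P2=[5,2,2,5,0,0](2)
Move 5: P1 pit0 -> P1=[0,3,6,8,3,7](1) P2=[5,2,2,5,0,0](2)

Answer: 0 3 6 8 3 7 1 5 2 2 5 0 0 2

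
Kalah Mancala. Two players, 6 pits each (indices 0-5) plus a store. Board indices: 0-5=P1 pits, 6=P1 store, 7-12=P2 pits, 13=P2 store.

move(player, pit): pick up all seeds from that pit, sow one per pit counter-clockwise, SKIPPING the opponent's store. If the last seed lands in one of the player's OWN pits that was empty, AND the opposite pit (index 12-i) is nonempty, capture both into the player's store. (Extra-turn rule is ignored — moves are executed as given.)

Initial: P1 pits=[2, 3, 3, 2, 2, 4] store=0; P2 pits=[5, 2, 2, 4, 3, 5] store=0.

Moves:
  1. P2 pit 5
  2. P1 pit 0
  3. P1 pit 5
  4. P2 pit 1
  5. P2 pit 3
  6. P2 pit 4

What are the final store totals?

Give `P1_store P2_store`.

Move 1: P2 pit5 -> P1=[3,4,4,3,2,4](0) P2=[5,2,2,4,3,0](1)
Move 2: P1 pit0 -> P1=[0,5,5,4,2,4](0) P2=[5,2,2,4,3,0](1)
Move 3: P1 pit5 -> P1=[0,5,5,4,2,0](1) P2=[6,3,3,4,3,0](1)
Move 4: P2 pit1 -> P1=[0,5,5,4,2,0](1) P2=[6,0,4,5,4,0](1)
Move 5: P2 pit3 -> P1=[1,6,5,4,2,0](1) P2=[6,0,4,0,5,1](2)
Move 6: P2 pit4 -> P1=[2,7,6,4,2,0](1) P2=[6,0,4,0,0,2](3)

Answer: 1 3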